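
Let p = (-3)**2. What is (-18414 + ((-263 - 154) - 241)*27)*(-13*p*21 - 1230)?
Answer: 133395660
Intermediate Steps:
p = 9
(-18414 + ((-263 - 154) - 241)*27)*(-13*p*21 - 1230) = (-18414 + ((-263 - 154) - 241)*27)*(-13*9*21 - 1230) = (-18414 + (-417 - 241)*27)*(-117*21 - 1230) = (-18414 - 658*27)*(-2457 - 1230) = (-18414 - 17766)*(-3687) = -36180*(-3687) = 133395660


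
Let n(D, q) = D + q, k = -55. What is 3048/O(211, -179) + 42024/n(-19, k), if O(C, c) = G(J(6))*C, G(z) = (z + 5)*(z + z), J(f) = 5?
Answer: -110810106/195175 ≈ -567.75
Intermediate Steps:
G(z) = 2*z*(5 + z) (G(z) = (5 + z)*(2*z) = 2*z*(5 + z))
O(C, c) = 100*C (O(C, c) = (2*5*(5 + 5))*C = (2*5*10)*C = 100*C)
3048/O(211, -179) + 42024/n(-19, k) = 3048/((100*211)) + 42024/(-19 - 55) = 3048/21100 + 42024/(-74) = 3048*(1/21100) + 42024*(-1/74) = 762/5275 - 21012/37 = -110810106/195175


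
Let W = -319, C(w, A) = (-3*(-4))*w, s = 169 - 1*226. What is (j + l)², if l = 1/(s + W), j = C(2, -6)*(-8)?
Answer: 5211829249/141376 ≈ 36865.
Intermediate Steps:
s = -57 (s = 169 - 226 = -57)
C(w, A) = 12*w
j = -192 (j = (12*2)*(-8) = 24*(-8) = -192)
l = -1/376 (l = 1/(-57 - 319) = 1/(-376) = -1/376 ≈ -0.0026596)
(j + l)² = (-192 - 1/376)² = (-72193/376)² = 5211829249/141376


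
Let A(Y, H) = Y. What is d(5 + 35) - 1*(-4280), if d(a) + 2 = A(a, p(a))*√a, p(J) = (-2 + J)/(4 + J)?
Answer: 4278 + 80*√10 ≈ 4531.0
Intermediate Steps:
p(J) = (-2 + J)/(4 + J)
d(a) = -2 + a^(3/2) (d(a) = -2 + a*√a = -2 + a^(3/2))
d(5 + 35) - 1*(-4280) = (-2 + (5 + 35)^(3/2)) - 1*(-4280) = (-2 + 40^(3/2)) + 4280 = (-2 + 80*√10) + 4280 = 4278 + 80*√10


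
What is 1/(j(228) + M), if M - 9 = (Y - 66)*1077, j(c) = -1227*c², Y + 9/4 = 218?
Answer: -4/254492313 ≈ -1.5718e-8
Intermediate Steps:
Y = 863/4 (Y = -9/4 + 218 = 863/4 ≈ 215.75)
M = 645159/4 (M = 9 + (863/4 - 66)*1077 = 9 + (599/4)*1077 = 9 + 645123/4 = 645159/4 ≈ 1.6129e+5)
1/(j(228) + M) = 1/(-1227*228² + 645159/4) = 1/(-1227*51984 + 645159/4) = 1/(-63784368 + 645159/4) = 1/(-254492313/4) = -4/254492313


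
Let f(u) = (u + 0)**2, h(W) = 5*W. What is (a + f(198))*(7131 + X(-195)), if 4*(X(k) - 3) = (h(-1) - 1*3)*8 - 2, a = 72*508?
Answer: 539364150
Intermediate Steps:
a = 36576
f(u) = u**2
X(k) = -27/2 (X(k) = 3 + ((5*(-1) - 1*3)*8 - 2)/4 = 3 + ((-5 - 3)*8 - 2)/4 = 3 + (-8*8 - 2)/4 = 3 + (-64 - 2)/4 = 3 + (1/4)*(-66) = 3 - 33/2 = -27/2)
(a + f(198))*(7131 + X(-195)) = (36576 + 198**2)*(7131 - 27/2) = (36576 + 39204)*(14235/2) = 75780*(14235/2) = 539364150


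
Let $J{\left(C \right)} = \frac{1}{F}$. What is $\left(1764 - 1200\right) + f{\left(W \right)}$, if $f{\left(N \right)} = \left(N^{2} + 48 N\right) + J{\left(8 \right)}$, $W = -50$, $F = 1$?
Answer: $665$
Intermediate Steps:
$J{\left(C \right)} = 1$ ($J{\left(C \right)} = 1^{-1} = 1$)
$f{\left(N \right)} = 1 + N^{2} + 48 N$ ($f{\left(N \right)} = \left(N^{2} + 48 N\right) + 1 = 1 + N^{2} + 48 N$)
$\left(1764 - 1200\right) + f{\left(W \right)} = \left(1764 - 1200\right) + \left(1 + \left(-50\right)^{2} + 48 \left(-50\right)\right) = 564 + \left(1 + 2500 - 2400\right) = 564 + 101 = 665$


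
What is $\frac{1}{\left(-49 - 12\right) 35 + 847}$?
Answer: $- \frac{1}{1288} \approx -0.0007764$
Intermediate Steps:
$\frac{1}{\left(-49 - 12\right) 35 + 847} = \frac{1}{\left(-61\right) 35 + 847} = \frac{1}{-2135 + 847} = \frac{1}{-1288} = - \frac{1}{1288}$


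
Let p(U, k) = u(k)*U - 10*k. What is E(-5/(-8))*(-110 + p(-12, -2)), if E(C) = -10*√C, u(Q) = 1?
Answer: 255*√10 ≈ 806.38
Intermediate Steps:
p(U, k) = U - 10*k (p(U, k) = 1*U - 10*k = U - 10*k)
E(-5/(-8))*(-110 + p(-12, -2)) = (-10*√5*√(-1/(-8)))*(-110 + (-12 - 10*(-2))) = (-10*√10/4)*(-110 + (-12 + 20)) = (-5*√10/2)*(-110 + 8) = -5*√10/2*(-102) = 255*√10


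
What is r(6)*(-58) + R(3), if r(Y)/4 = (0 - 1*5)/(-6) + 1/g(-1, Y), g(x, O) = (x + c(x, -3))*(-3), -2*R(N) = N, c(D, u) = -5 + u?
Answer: -10985/54 ≈ -203.43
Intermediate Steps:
R(N) = -N/2
g(x, O) = 24 - 3*x (g(x, O) = (x + (-5 - 3))*(-3) = (x - 8)*(-3) = (-8 + x)*(-3) = 24 - 3*x)
r(Y) = 94/27 (r(Y) = 4*((0 - 1*5)/(-6) + 1/(24 - 3*(-1))) = 4*((0 - 5)*(-⅙) + 1/(24 + 3)) = 4*(-5*(-⅙) + 1/27) = 4*(⅚ + 1*(1/27)) = 4*(⅚ + 1/27) = 4*(47/54) = 94/27)
r(6)*(-58) + R(3) = (94/27)*(-58) - ½*3 = -5452/27 - 3/2 = -10985/54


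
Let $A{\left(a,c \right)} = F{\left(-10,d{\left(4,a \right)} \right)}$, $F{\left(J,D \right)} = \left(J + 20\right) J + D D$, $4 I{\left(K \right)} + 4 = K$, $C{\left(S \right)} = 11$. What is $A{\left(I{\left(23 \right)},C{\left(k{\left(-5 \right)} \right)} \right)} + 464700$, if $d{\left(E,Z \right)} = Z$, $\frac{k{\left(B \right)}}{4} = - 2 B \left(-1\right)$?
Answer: $\frac{7433961}{16} \approx 4.6462 \cdot 10^{5}$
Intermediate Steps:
$k{\left(B \right)} = 8 B$ ($k{\left(B \right)} = 4 - 2 B \left(-1\right) = 4 \cdot 2 B = 8 B$)
$I{\left(K \right)} = -1 + \frac{K}{4}$
$F{\left(J,D \right)} = D^{2} + J \left(20 + J\right)$ ($F{\left(J,D \right)} = \left(20 + J\right) J + D^{2} = J \left(20 + J\right) + D^{2} = D^{2} + J \left(20 + J\right)$)
$A{\left(a,c \right)} = -100 + a^{2}$ ($A{\left(a,c \right)} = a^{2} + \left(-10\right)^{2} + 20 \left(-10\right) = a^{2} + 100 - 200 = -100 + a^{2}$)
$A{\left(I{\left(23 \right)},C{\left(k{\left(-5 \right)} \right)} \right)} + 464700 = \left(-100 + \left(-1 + \frac{1}{4} \cdot 23\right)^{2}\right) + 464700 = \left(-100 + \left(-1 + \frac{23}{4}\right)^{2}\right) + 464700 = \left(-100 + \left(\frac{19}{4}\right)^{2}\right) + 464700 = \left(-100 + \frac{361}{16}\right) + 464700 = - \frac{1239}{16} + 464700 = \frac{7433961}{16}$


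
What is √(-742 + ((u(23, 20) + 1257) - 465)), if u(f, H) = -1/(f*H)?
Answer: √2644885/230 ≈ 7.0709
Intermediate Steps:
u(f, H) = -1/(H*f)
√(-742 + ((u(23, 20) + 1257) - 465)) = √(-742 + ((-1/(20*23) + 1257) - 465)) = √(-742 + ((-1*1/20*1/23 + 1257) - 465)) = √(-742 + ((-1/460 + 1257) - 465)) = √(-742 + (578219/460 - 465)) = √(-742 + 364319/460) = √(22999/460) = √2644885/230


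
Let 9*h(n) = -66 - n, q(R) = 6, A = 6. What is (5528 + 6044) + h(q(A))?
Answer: 11564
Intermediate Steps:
h(n) = -22/3 - n/9 (h(n) = (-66 - n)/9 = -22/3 - n/9)
(5528 + 6044) + h(q(A)) = (5528 + 6044) + (-22/3 - 1/9*6) = 11572 + (-22/3 - 2/3) = 11572 - 8 = 11564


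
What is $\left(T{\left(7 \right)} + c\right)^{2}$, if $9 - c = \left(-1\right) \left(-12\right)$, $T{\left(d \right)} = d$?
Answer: $16$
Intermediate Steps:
$c = -3$ ($c = 9 - \left(-1\right) \left(-12\right) = 9 - 12 = -3$)
$\left(T{\left(7 \right)} + c\right)^{2} = \left(7 - 3\right)^{2} = 4^{2} = 16$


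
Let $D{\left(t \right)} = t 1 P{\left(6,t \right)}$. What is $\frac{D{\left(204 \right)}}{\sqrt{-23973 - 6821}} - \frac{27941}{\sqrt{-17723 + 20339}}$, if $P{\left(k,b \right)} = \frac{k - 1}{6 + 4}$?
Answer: $- \frac{27941 \sqrt{654}}{1308} - \frac{51 i \sqrt{30794}}{15397} \approx -546.29 - 0.58126 i$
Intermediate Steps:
$P{\left(k,b \right)} = - \frac{1}{10} + \frac{k}{10}$ ($P{\left(k,b \right)} = \frac{-1 + k}{10} = \left(-1 + k\right) \frac{1}{10} = - \frac{1}{10} + \frac{k}{10}$)
$D{\left(t \right)} = \frac{t}{2}$ ($D{\left(t \right)} = t 1 \left(- \frac{1}{10} + \frac{1}{10} \cdot 6\right) = t \left(- \frac{1}{10} + \frac{3}{5}\right) = t \frac{1}{2} = \frac{t}{2}$)
$\frac{D{\left(204 \right)}}{\sqrt{-23973 - 6821}} - \frac{27941}{\sqrt{-17723 + 20339}} = \frac{\frac{1}{2} \cdot 204}{\sqrt{-23973 - 6821}} - \frac{27941}{\sqrt{-17723 + 20339}} = \frac{102}{\sqrt{-30794}} - \frac{27941}{\sqrt{2616}} = \frac{102}{i \sqrt{30794}} - \frac{27941}{2 \sqrt{654}} = 102 \left(- \frac{i \sqrt{30794}}{30794}\right) - 27941 \frac{\sqrt{654}}{1308} = - \frac{51 i \sqrt{30794}}{15397} - \frac{27941 \sqrt{654}}{1308} = - \frac{27941 \sqrt{654}}{1308} - \frac{51 i \sqrt{30794}}{15397}$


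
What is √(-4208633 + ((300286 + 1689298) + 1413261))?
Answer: 18*I*√2487 ≈ 897.66*I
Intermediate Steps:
√(-4208633 + ((300286 + 1689298) + 1413261)) = √(-4208633 + (1989584 + 1413261)) = √(-4208633 + 3402845) = √(-805788) = 18*I*√2487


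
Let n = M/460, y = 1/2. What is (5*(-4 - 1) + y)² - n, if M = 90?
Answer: 55205/92 ≈ 600.05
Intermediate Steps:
y = ½ ≈ 0.50000
n = 9/46 (n = 90/460 = 90*(1/460) = 9/46 ≈ 0.19565)
(5*(-4 - 1) + y)² - n = (5*(-4 - 1) + ½)² - 1*9/46 = (5*(-5) + ½)² - 9/46 = (-25 + ½)² - 9/46 = (-49/2)² - 9/46 = 2401/4 - 9/46 = 55205/92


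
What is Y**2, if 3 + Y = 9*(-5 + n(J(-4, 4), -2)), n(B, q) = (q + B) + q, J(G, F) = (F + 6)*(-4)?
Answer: 197136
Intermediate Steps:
J(G, F) = -24 - 4*F (J(G, F) = (6 + F)*(-4) = -24 - 4*F)
n(B, q) = B + 2*q (n(B, q) = (B + q) + q = B + 2*q)
Y = -444 (Y = -3 + 9*(-5 + ((-24 - 4*4) + 2*(-2))) = -3 + 9*(-5 + ((-24 - 16) - 4)) = -3 + 9*(-5 + (-40 - 4)) = -3 + 9*(-5 - 44) = -3 + 9*(-49) = -3 - 441 = -444)
Y**2 = (-444)**2 = 197136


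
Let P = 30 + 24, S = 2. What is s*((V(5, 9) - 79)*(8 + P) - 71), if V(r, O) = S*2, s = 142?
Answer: -670382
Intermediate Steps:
V(r, O) = 4 (V(r, O) = 2*2 = 4)
P = 54
s*((V(5, 9) - 79)*(8 + P) - 71) = 142*((4 - 79)*(8 + 54) - 71) = 142*(-75*62 - 71) = 142*(-4650 - 71) = 142*(-4721) = -670382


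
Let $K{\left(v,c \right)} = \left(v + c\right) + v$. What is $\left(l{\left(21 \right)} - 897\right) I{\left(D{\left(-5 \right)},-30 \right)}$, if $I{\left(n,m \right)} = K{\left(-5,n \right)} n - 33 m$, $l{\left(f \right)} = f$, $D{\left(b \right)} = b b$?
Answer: $-1195740$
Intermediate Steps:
$D{\left(b \right)} = b^{2}$
$K{\left(v,c \right)} = c + 2 v$ ($K{\left(v,c \right)} = \left(c + v\right) + v = c + 2 v$)
$I{\left(n,m \right)} = - 33 m + n \left(-10 + n\right)$ ($I{\left(n,m \right)} = \left(n + 2 \left(-5\right)\right) n - 33 m = \left(n - 10\right) n - 33 m = \left(-10 + n\right) n - 33 m = n \left(-10 + n\right) - 33 m = - 33 m + n \left(-10 + n\right)$)
$\left(l{\left(21 \right)} - 897\right) I{\left(D{\left(-5 \right)},-30 \right)} = \left(21 - 897\right) \left(\left(-33\right) \left(-30\right) + \left(-5\right)^{2} \left(-10 + \left(-5\right)^{2}\right)\right) = - 876 \left(990 + 25 \left(-10 + 25\right)\right) = - 876 \left(990 + 25 \cdot 15\right) = - 876 \left(990 + 375\right) = \left(-876\right) 1365 = -1195740$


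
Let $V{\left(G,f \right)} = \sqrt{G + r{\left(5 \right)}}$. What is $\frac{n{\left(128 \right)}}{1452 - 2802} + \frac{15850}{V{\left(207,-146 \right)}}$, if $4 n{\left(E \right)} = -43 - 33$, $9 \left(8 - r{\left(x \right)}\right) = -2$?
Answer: $\frac{19}{1350} + \frac{47550 \sqrt{1937}}{1937} \approx 1080.4$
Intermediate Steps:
$r{\left(x \right)} = \frac{74}{9}$ ($r{\left(x \right)} = 8 - - \frac{2}{9} = 8 + \frac{2}{9} = \frac{74}{9}$)
$V{\left(G,f \right)} = \sqrt{\frac{74}{9} + G}$ ($V{\left(G,f \right)} = \sqrt{G + \frac{74}{9}} = \sqrt{\frac{74}{9} + G}$)
$n{\left(E \right)} = -19$ ($n{\left(E \right)} = \frac{-43 - 33}{4} = \frac{1}{4} \left(-76\right) = -19$)
$\frac{n{\left(128 \right)}}{1452 - 2802} + \frac{15850}{V{\left(207,-146 \right)}} = - \frac{19}{1452 - 2802} + \frac{15850}{\frac{1}{3} \sqrt{74 + 9 \cdot 207}} = - \frac{19}{-1350} + \frac{15850}{\frac{1}{3} \sqrt{74 + 1863}} = \left(-19\right) \left(- \frac{1}{1350}\right) + \frac{15850}{\frac{1}{3} \sqrt{1937}} = \frac{19}{1350} + 15850 \frac{3 \sqrt{1937}}{1937} = \frac{19}{1350} + \frac{47550 \sqrt{1937}}{1937}$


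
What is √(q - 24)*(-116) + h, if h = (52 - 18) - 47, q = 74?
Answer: -13 - 580*√2 ≈ -833.24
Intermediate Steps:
h = -13 (h = 34 - 47 = -13)
√(q - 24)*(-116) + h = √(74 - 24)*(-116) - 13 = √50*(-116) - 13 = (5*√2)*(-116) - 13 = -580*√2 - 13 = -13 - 580*√2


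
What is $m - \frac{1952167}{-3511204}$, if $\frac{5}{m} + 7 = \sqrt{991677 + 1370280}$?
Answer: $\frac{576370218347}{1036642602154} + \frac{5 \sqrt{2361957}}{2361908} \approx 0.55925$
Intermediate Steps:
$m = \frac{5}{-7 + \sqrt{2361957}}$ ($m = \frac{5}{-7 + \sqrt{991677 + 1370280}} = \frac{5}{-7 + \sqrt{2361957}} \approx 0.0032683$)
$m - \frac{1952167}{-3511204} = \left(\frac{35}{2361908} + \frac{5 \sqrt{2361957}}{2361908}\right) - \frac{1952167}{-3511204} = \left(\frac{35}{2361908} + \frac{5 \sqrt{2361957}}{2361908}\right) - - \frac{1952167}{3511204} = \left(\frac{35}{2361908} + \frac{5 \sqrt{2361957}}{2361908}\right) + \frac{1952167}{3511204} = \frac{576370218347}{1036642602154} + \frac{5 \sqrt{2361957}}{2361908}$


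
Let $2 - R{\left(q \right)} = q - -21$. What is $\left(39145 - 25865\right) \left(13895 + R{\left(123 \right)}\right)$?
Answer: $182639840$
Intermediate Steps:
$R{\left(q \right)} = -19 - q$ ($R{\left(q \right)} = 2 - \left(q - -21\right) = 2 - \left(q + 21\right) = 2 - \left(21 + q\right) = -19 - q$)
$\left(39145 - 25865\right) \left(13895 + R{\left(123 \right)}\right) = \left(39145 - 25865\right) \left(13895 - 142\right) = 13280 \left(13895 - 142\right) = 13280 \cdot 13753 = 182639840$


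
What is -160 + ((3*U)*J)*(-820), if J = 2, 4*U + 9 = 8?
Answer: 1070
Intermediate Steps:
U = -¼ (U = -9/4 + (¼)*8 = -9/4 + 2 = -¼ ≈ -0.25000)
-160 + ((3*U)*J)*(-820) = -160 + ((3*(-¼))*2)*(-820) = -160 - ¾*2*(-820) = -160 - 3/2*(-820) = -160 + 1230 = 1070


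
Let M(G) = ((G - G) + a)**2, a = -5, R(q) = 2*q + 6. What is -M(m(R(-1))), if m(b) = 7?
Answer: -25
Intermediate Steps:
R(q) = 6 + 2*q
M(G) = 25 (M(G) = ((G - G) - 5)**2 = (0 - 5)**2 = (-5)**2 = 25)
-M(m(R(-1))) = -1*25 = -25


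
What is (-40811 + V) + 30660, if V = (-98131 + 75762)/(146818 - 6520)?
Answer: -1424187367/140298 ≈ -10151.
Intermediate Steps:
V = -22369/140298 ≈ -0.15944
(-40811 + V) + 30660 = (-40811 - 22369/140298) + 30660 = -5725724047/140298 + 30660 = -1424187367/140298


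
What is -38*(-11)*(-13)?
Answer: -5434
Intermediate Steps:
-38*(-11)*(-13) = 418*(-13) = -5434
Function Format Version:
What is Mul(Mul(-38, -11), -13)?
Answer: -5434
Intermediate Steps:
Mul(Mul(-38, -11), -13) = Mul(418, -13) = -5434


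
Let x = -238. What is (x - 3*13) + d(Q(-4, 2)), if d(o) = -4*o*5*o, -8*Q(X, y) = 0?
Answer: -277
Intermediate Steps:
Q(X, y) = 0 (Q(X, y) = -1/8*0 = 0)
d(o) = -20*o**2 (d(o) = -4*5*o*o = -20*o**2)
(x - 3*13) + d(Q(-4, 2)) = (-238 - 3*13) - 20*0**2 = (-238 - 39) - 20*0 = -277 + 0 = -277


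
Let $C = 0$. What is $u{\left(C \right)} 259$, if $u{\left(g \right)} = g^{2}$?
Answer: $0$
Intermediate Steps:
$u{\left(C \right)} 259 = 0^{2} \cdot 259 = 0 \cdot 259 = 0$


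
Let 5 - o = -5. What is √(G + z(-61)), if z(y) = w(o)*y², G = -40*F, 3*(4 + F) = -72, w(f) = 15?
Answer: √56935 ≈ 238.61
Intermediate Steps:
o = 10 (o = 5 - 1*(-5) = 5 + 5 = 10)
F = -28 (F = -4 + (⅓)*(-72) = -4 - 24 = -28)
G = 1120 (G = -40*(-28) = 1120)
z(y) = 15*y²
√(G + z(-61)) = √(1120 + 15*(-61)²) = √(1120 + 15*3721) = √(1120 + 55815) = √56935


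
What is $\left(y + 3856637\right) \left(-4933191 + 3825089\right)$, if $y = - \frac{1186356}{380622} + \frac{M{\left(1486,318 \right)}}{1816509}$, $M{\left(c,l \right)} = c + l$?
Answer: $- \frac{492457030357461532848770}{115233881433} \approx -4.2735 \cdot 10^{12}$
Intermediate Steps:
$y = - \frac{359056618186}{115233881433}$ ($y = - \frac{1186356}{380622} + \frac{1486 + 318}{1816509} = \left(-1186356\right) \frac{1}{380622} + 1804 \cdot \frac{1}{1816509} = - \frac{197726}{63437} + \frac{1804}{1816509} = - \frac{359056618186}{115233881433} \approx -3.1159$)
$\left(y + 3856637\right) \left(-4933191 + 3825089\right) = \left(- \frac{359056618186}{115233881433} + 3856637\right) \left(-4933191 + 3825089\right) = \frac{444414891731502635}{115233881433} \left(-1108102\right) = - \frac{492457030357461532848770}{115233881433}$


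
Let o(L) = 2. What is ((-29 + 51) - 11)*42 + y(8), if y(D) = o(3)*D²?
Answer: 590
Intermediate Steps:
y(D) = 2*D²
((-29 + 51) - 11)*42 + y(8) = ((-29 + 51) - 11)*42 + 2*8² = (22 - 11)*42 + 2*64 = 11*42 + 128 = 462 + 128 = 590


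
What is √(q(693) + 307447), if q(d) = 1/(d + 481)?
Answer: √423746822546/1174 ≈ 554.48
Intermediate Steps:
q(d) = 1/(481 + d)
√(q(693) + 307447) = √(1/(481 + 693) + 307447) = √(1/1174 + 307447) = √(360942779/1174) = √423746822546/1174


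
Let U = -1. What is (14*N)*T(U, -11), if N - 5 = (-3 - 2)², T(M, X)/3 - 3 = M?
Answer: 2520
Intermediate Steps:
T(M, X) = 9 + 3*M
N = 30 (N = 5 + (-3 - 2)² = 5 + (-5)² = 5 + 25 = 30)
(14*N)*T(U, -11) = (14*30)*(9 + 3*(-1)) = 420*(9 - 3) = 420*6 = 2520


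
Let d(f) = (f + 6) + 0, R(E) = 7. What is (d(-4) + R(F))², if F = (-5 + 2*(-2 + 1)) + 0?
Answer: 81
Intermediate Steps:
F = -7 (F = (-5 + 2*(-1)) + 0 = (-5 - 2) + 0 = -7 + 0 = -7)
d(f) = 6 + f (d(f) = (6 + f) + 0 = 6 + f)
(d(-4) + R(F))² = ((6 - 4) + 7)² = (2 + 7)² = 9² = 81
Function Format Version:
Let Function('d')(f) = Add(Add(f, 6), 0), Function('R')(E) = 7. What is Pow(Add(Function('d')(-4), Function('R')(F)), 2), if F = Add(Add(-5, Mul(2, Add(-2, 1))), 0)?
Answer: 81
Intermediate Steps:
F = -7 (F = Add(Add(-5, Mul(2, -1)), 0) = Add(Add(-5, -2), 0) = Add(-7, 0) = -7)
Function('d')(f) = Add(6, f) (Function('d')(f) = Add(Add(6, f), 0) = Add(6, f))
Pow(Add(Function('d')(-4), Function('R')(F)), 2) = Pow(Add(Add(6, -4), 7), 2) = Pow(Add(2, 7), 2) = Pow(9, 2) = 81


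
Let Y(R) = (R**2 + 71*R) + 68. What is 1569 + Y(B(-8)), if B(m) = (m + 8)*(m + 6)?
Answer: 1637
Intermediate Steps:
B(m) = (6 + m)*(8 + m) (B(m) = (8 + m)*(6 + m) = (6 + m)*(8 + m))
Y(R) = 68 + R**2 + 71*R
1569 + Y(B(-8)) = 1569 + (68 + (48 + (-8)**2 + 14*(-8))**2 + 71*(48 + (-8)**2 + 14*(-8))) = 1569 + (68 + (48 + 64 - 112)**2 + 71*(48 + 64 - 112)) = 1569 + (68 + 0**2 + 71*0) = 1569 + (68 + 0 + 0) = 1569 + 68 = 1637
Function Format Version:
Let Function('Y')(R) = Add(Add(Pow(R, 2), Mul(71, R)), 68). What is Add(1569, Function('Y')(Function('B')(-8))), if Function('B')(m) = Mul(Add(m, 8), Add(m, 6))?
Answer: 1637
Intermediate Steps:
Function('B')(m) = Mul(Add(6, m), Add(8, m)) (Function('B')(m) = Mul(Add(8, m), Add(6, m)) = Mul(Add(6, m), Add(8, m)))
Function('Y')(R) = Add(68, Pow(R, 2), Mul(71, R))
Add(1569, Function('Y')(Function('B')(-8))) = Add(1569, Add(68, Pow(Add(48, Pow(-8, 2), Mul(14, -8)), 2), Mul(71, Add(48, Pow(-8, 2), Mul(14, -8))))) = Add(1569, Add(68, Pow(Add(48, 64, -112), 2), Mul(71, Add(48, 64, -112)))) = Add(1569, Add(68, Pow(0, 2), Mul(71, 0))) = Add(1569, Add(68, 0, 0)) = Add(1569, 68) = 1637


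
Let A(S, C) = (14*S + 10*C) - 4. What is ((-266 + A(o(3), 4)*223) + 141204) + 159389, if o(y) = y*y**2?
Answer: 392649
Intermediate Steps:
o(y) = y**3
A(S, C) = -4 + 10*C + 14*S (A(S, C) = (10*C + 14*S) - 4 = -4 + 10*C + 14*S)
((-266 + A(o(3), 4)*223) + 141204) + 159389 = ((-266 + (-4 + 10*4 + 14*3**3)*223) + 141204) + 159389 = ((-266 + (-4 + 40 + 14*27)*223) + 141204) + 159389 = ((-266 + (-4 + 40 + 378)*223) + 141204) + 159389 = ((-266 + 414*223) + 141204) + 159389 = ((-266 + 92322) + 141204) + 159389 = (92056 + 141204) + 159389 = 233260 + 159389 = 392649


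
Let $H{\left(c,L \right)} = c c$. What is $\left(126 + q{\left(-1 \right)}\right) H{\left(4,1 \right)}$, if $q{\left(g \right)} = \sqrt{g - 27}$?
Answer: $2016 + 32 i \sqrt{7} \approx 2016.0 + 84.664 i$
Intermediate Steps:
$H{\left(c,L \right)} = c^{2}$
$q{\left(g \right)} = \sqrt{-27 + g}$ ($q{\left(g \right)} = \sqrt{g - 27} = \sqrt{-27 + g}$)
$\left(126 + q{\left(-1 \right)}\right) H{\left(4,1 \right)} = \left(126 + \sqrt{-27 - 1}\right) 4^{2} = \left(126 + \sqrt{-28}\right) 16 = \left(126 + 2 i \sqrt{7}\right) 16 = 2016 + 32 i \sqrt{7}$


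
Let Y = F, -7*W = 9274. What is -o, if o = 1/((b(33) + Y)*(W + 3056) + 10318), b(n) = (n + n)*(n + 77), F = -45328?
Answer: 7/461235798 ≈ 1.5177e-8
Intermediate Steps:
W = -9274/7 (W = -⅐*9274 = -9274/7 ≈ -1324.9)
Y = -45328
b(n) = 2*n*(77 + n) (b(n) = (2*n)*(77 + n) = 2*n*(77 + n))
o = -7/461235798 (o = 1/((2*33*(77 + 33) - 45328)*(-9274/7 + 3056) + 10318) = 1/((2*33*110 - 45328)*(12118/7) + 10318) = 1/((7260 - 45328)*(12118/7) + 10318) = 1/(-38068*12118/7 + 10318) = 1/(-461308024/7 + 10318) = 1/(-461235798/7) = -7/461235798 ≈ -1.5177e-8)
-o = -1*(-7/461235798) = 7/461235798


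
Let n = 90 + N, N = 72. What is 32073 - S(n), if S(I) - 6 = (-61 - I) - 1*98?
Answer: 32388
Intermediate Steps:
n = 162 (n = 90 + 72 = 162)
S(I) = -153 - I (S(I) = 6 + ((-61 - I) - 1*98) = 6 + ((-61 - I) - 98) = 6 + (-159 - I) = -153 - I)
32073 - S(n) = 32073 - (-153 - 1*162) = 32073 - (-153 - 162) = 32073 - 1*(-315) = 32073 + 315 = 32388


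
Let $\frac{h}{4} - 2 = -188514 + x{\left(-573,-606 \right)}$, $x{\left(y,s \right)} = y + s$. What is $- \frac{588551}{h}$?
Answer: $\frac{588551}{758764} \approx 0.77567$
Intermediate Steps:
$x{\left(y,s \right)} = s + y$
$h = -758764$ ($h = 8 + 4 \left(-188514 - 1179\right) = 8 + 4 \left(-189693\right) = 8 - 758772 = -758764$)
$- \frac{588551}{h} = - \frac{588551}{-758764} = \left(-588551\right) \left(- \frac{1}{758764}\right) = \frac{588551}{758764}$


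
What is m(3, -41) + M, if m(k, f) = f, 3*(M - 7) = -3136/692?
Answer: -18430/519 ≈ -35.511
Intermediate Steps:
M = 2849/519 (M = 7 + (-3136/692)/3 = 7 + (-3136*1/692)/3 = 7 + (⅓)*(-784/173) = 7 - 784/519 = 2849/519 ≈ 5.4894)
m(3, -41) + M = -41 + 2849/519 = -18430/519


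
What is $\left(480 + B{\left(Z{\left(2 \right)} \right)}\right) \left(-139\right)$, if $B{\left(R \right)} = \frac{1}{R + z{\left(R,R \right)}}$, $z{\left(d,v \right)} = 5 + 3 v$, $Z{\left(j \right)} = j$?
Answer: $- \frac{867499}{13} \approx -66731.0$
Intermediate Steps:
$B{\left(R \right)} = \frac{1}{5 + 4 R}$ ($B{\left(R \right)} = \frac{1}{R + \left(5 + 3 R\right)} = \frac{1}{5 + 4 R}$)
$\left(480 + B{\left(Z{\left(2 \right)} \right)}\right) \left(-139\right) = \left(480 + \frac{1}{5 + 4 \cdot 2}\right) \left(-139\right) = \left(480 + \frac{1}{5 + 8}\right) \left(-139\right) = \left(480 + \frac{1}{13}\right) \left(-139\right) = \frac{6241}{13} \left(-139\right) = - \frac{867499}{13}$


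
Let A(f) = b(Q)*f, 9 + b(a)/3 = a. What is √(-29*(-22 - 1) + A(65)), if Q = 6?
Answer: √82 ≈ 9.0554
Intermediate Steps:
b(a) = -27 + 3*a
A(f) = -9*f (A(f) = (-27 + 3*6)*f = (-27 + 18)*f = -9*f)
√(-29*(-22 - 1) + A(65)) = √(-29*(-22 - 1) - 9*65) = √(-29*(-23) - 585) = √(667 - 585) = √82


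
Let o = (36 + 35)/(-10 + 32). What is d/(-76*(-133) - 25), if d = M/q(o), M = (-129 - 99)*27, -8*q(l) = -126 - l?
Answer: -361152/9555323 ≈ -0.037796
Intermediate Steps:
o = 71/22 ≈ 3.2273
q(l) = 63/4 + l/8 (q(l) = -(-126 - l)/8 = 63/4 + l/8)
M = -6156 (M = -228*27 = -6156)
d = -1083456/2843 (d = -6156/(63/4 + (⅛)*(71/22)) = -6156/(63/4 + 71/176) = -6156/2843/176 = -6156*176/2843 = -1083456/2843 ≈ -381.10)
d/(-76*(-133) - 25) = -1083456/(2843*(-76*(-133) - 25)) = -1083456/(2843*(10108 - 25)) = -1083456/2843/10083 = -1083456/2843*1/10083 = -361152/9555323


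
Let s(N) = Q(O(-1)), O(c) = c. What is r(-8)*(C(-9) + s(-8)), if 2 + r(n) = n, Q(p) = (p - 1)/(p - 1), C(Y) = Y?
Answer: 80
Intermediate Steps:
Q(p) = 1 (Q(p) = (-1 + p)/(-1 + p) = 1)
r(n) = -2 + n
s(N) = 1
r(-8)*(C(-9) + s(-8)) = (-2 - 8)*(-9 + 1) = -10*(-8) = 80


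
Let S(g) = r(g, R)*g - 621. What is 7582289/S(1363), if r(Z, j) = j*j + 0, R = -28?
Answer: 7582289/1067971 ≈ 7.0997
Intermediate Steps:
r(Z, j) = j² (r(Z, j) = j² + 0 = j²)
S(g) = -621 + 784*g (S(g) = (-28)²*g - 621 = 784*g - 621 = -621 + 784*g)
7582289/S(1363) = 7582289/(-621 + 784*1363) = 7582289/(-621 + 1068592) = 7582289/1067971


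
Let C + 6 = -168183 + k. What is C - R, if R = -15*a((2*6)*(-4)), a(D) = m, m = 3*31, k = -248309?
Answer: -415103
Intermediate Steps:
C = -416498 (C = -6 + (-168183 - 248309) = -6 - 416492 = -416498)
m = 93
a(D) = 93
R = -1395 (R = -15*93 = -1395)
C - R = -416498 - 1*(-1395) = -416498 + 1395 = -415103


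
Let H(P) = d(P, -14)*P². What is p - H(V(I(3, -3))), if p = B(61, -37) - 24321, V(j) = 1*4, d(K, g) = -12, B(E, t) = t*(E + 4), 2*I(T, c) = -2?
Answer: -26534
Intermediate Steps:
I(T, c) = -1 (I(T, c) = (½)*(-2) = -1)
B(E, t) = t*(4 + E)
V(j) = 4
H(P) = -12*P²
p = -26726 (p = -37*(4 + 61) - 24321 = -37*65 - 24321 = -2405 - 24321 = -26726)
p - H(V(I(3, -3))) = -26726 - (-12)*4² = -26726 - (-12)*16 = -26726 - 1*(-192) = -26726 + 192 = -26534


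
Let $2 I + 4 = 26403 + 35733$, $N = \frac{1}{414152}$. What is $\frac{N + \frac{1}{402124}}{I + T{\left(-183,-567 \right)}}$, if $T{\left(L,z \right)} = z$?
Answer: $\frac{204069}{1269829363601288} \approx 1.6071 \cdot 10^{-10}$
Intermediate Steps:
$N = \frac{1}{414152} \approx 2.4146 \cdot 10^{-6}$
$I = 31066$ ($I = -2 + \frac{26403 + 35733}{2} = -2 + \frac{1}{2} \cdot 62136 = -2 + 31068 = 31066$)
$\frac{N + \frac{1}{402124}}{I + T{\left(-183,-567 \right)}} = \frac{\frac{1}{414152} + \frac{1}{402124}}{31066 - 567} = \frac{\frac{1}{414152} + \frac{1}{402124}}{30499} = \frac{204069}{41635114712} \cdot \frac{1}{30499} = \frac{204069}{1269829363601288}$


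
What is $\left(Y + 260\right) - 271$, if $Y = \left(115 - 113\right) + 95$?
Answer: $86$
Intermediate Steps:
$Y = 97$ ($Y = 2 + 95 = 97$)
$\left(Y + 260\right) - 271 = \left(97 + 260\right) - 271 = 357 - 271 = 86$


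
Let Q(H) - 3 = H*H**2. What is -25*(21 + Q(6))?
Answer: -6000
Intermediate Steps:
Q(H) = 3 + H**3 (Q(H) = 3 + H*H**2 = 3 + H**3)
-25*(21 + Q(6)) = -25*(21 + (3 + 6**3)) = -25*(21 + (3 + 216)) = -25*(21 + 219) = -25*240 = -6000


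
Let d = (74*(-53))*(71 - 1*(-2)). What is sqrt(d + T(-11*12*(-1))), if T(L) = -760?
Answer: I*sqrt(287066) ≈ 535.79*I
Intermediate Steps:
d = -286306 (d = -3922*(71 + 2) = -3922*73 = -286306)
sqrt(d + T(-11*12*(-1))) = sqrt(-286306 - 760) = sqrt(-287066) = I*sqrt(287066)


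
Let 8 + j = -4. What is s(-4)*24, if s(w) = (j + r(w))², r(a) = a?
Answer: 6144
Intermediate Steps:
j = -12 (j = -8 - 4 = -12)
s(w) = (-12 + w)²
s(-4)*24 = (-12 - 4)²*24 = (-16)²*24 = 256*24 = 6144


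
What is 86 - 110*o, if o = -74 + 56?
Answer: 2066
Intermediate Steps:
o = -18
86 - 110*o = 86 - 110*(-18) = 86 + 1980 = 2066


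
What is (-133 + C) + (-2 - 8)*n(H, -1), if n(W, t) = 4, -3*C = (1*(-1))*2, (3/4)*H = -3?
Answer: -517/3 ≈ -172.33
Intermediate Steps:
H = -4 (H = (4/3)*(-3) = -4)
C = ⅔ (C = -1*(-1)*2/3 = -(-1)*2/3 = -⅓*(-2) = ⅔ ≈ 0.66667)
(-133 + C) + (-2 - 8)*n(H, -1) = (-133 + ⅔) + (-2 - 8)*4 = -397/3 - 10*4 = -397/3 - 40 = -517/3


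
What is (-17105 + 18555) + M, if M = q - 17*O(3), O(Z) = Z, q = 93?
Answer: 1492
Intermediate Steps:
M = 42 (M = 93 - 17*3 = 93 - 51 = 42)
(-17105 + 18555) + M = (-17105 + 18555) + 42 = 1450 + 42 = 1492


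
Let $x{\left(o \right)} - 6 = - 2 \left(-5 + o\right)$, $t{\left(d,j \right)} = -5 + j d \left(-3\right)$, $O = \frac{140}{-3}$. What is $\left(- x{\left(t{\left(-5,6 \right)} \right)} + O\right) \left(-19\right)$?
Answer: $- \frac{6118}{3} \approx -2039.3$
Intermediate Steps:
$O = - \frac{140}{3}$ ($O = 140 \left(- \frac{1}{3}\right) = - \frac{140}{3} \approx -46.667$)
$t{\left(d,j \right)} = -5 - 3 d j$ ($t{\left(d,j \right)} = -5 + d j \left(-3\right) = -5 - 3 d j$)
$x{\left(o \right)} = 16 - 2 o$ ($x{\left(o \right)} = 6 - 2 \left(-5 + o\right) = 6 - \left(-10 + 2 o\right) = 16 - 2 o$)
$\left(- x{\left(t{\left(-5,6 \right)} \right)} + O\right) \left(-19\right) = \left(- (16 - 2 \left(-5 - \left(-15\right) 6\right)) - \frac{140}{3}\right) \left(-19\right) = \left(- (16 - 2 \left(-5 + 90\right)) - \frac{140}{3}\right) \left(-19\right) = \left(- (16 - 170) - \frac{140}{3}\right) \left(-19\right) = \left(\left(-1\right) \left(-154\right) - \frac{140}{3}\right) \left(-19\right) = \left(154 - \frac{140}{3}\right) \left(-19\right) = \frac{322}{3} \left(-19\right) = - \frac{6118}{3}$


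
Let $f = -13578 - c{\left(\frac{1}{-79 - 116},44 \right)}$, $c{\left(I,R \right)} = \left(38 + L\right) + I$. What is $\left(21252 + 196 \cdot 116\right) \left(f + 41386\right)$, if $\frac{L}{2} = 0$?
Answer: $\frac{238201662188}{195} \approx 1.2215 \cdot 10^{9}$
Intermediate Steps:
$L = 0$ ($L = 2 \cdot 0 = 0$)
$c{\left(I,R \right)} = 38 + I$ ($c{\left(I,R \right)} = \left(38 + 0\right) + I = 38 + I$)
$f = - \frac{2655119}{195}$ ($f = -13578 - \left(38 + \frac{1}{-79 - 116}\right) = -13578 - \left(38 + \frac{1}{-195}\right) = -13578 - \left(38 - \frac{1}{195}\right) = -13578 - \frac{7409}{195} = - \frac{2655119}{195} \approx -13616.0$)
$\left(21252 + 196 \cdot 116\right) \left(f + 41386\right) = \left(21252 + 196 \cdot 116\right) \left(- \frac{2655119}{195} + 41386\right) = \left(21252 + 22736\right) \frac{5415151}{195} = 43988 \cdot \frac{5415151}{195} = \frac{238201662188}{195}$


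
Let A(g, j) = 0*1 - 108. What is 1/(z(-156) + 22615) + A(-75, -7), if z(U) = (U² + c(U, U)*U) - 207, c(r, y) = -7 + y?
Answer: -7794575/72172 ≈ -108.00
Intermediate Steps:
z(U) = -207 + U² + U*(-7 + U) (z(U) = (U² + (-7 + U)*U) - 207 = (U² + U*(-7 + U)) - 207 = -207 + U² + U*(-7 + U))
A(g, j) = -108 (A(g, j) = 0 - 108 = -108)
1/(z(-156) + 22615) + A(-75, -7) = 1/((-207 + (-156)² - 156*(-7 - 156)) + 22615) - 108 = 1/((-207 + 24336 - 156*(-163)) + 22615) - 108 = 1/((-207 + 24336 + 25428) + 22615) - 108 = 1/(49557 + 22615) - 108 = 1/72172 - 108 = -7794575/72172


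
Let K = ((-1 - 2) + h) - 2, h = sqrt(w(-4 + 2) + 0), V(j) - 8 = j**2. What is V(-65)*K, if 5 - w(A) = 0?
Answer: -21165 + 4233*sqrt(5) ≈ -11700.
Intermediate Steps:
V(j) = 8 + j**2
w(A) = 5 (w(A) = 5 - 1*0 = 5 + 0 = 5)
h = sqrt(5) (h = sqrt(5 + 0) = sqrt(5) ≈ 2.2361)
K = -5 + sqrt(5) (K = ((-1 - 2) + sqrt(5)) - 2 = (-3 + sqrt(5)) - 2 = -5 + sqrt(5) ≈ -2.7639)
V(-65)*K = (8 + (-65)**2)*(-5 + sqrt(5)) = (8 + 4225)*(-5 + sqrt(5)) = 4233*(-5 + sqrt(5)) = -21165 + 4233*sqrt(5)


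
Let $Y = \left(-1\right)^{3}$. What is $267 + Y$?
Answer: $266$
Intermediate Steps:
$Y = -1$
$267 + Y = 267 - 1 = 266$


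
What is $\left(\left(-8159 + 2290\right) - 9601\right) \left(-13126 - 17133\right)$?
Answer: $468106730$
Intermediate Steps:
$\left(\left(-8159 + 2290\right) - 9601\right) \left(-13126 - 17133\right) = \left(-5869 - 9601\right) \left(-30259\right) = \left(-15470\right) \left(-30259\right) = 468106730$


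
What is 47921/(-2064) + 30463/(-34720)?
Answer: -107918297/4478880 ≈ -24.095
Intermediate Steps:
47921/(-2064) + 30463/(-34720) = 47921*(-1/2064) + 30463*(-1/34720) = -47921/2064 - 30463/34720 = -107918297/4478880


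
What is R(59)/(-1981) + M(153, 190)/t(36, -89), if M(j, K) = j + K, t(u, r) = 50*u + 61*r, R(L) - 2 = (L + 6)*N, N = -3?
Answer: 20914/7189049 ≈ 0.0029091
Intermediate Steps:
R(L) = -16 - 3*L (R(L) = 2 + (L + 6)*(-3) = 2 + (6 + L)*(-3) = 2 + (-18 - 3*L) = -16 - 3*L)
M(j, K) = K + j
R(59)/(-1981) + M(153, 190)/t(36, -89) = (-16 - 3*59)/(-1981) + (190 + 153)/(50*36 + 61*(-89)) = (-16 - 177)*(-1/1981) + 343/(1800 - 5429) = -193*(-1/1981) + 343/(-3629) = 193/1981 + 343*(-1/3629) = 193/1981 - 343/3629 = 20914/7189049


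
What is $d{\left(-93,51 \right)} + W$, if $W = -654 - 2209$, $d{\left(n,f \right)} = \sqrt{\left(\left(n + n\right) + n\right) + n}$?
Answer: $-2863 + 2 i \sqrt{93} \approx -2863.0 + 19.287 i$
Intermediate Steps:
$d{\left(n,f \right)} = 2 \sqrt{n}$ ($d{\left(n,f \right)} = \sqrt{\left(2 n + n\right) + n} = \sqrt{3 n + n} = \sqrt{4 n} = 2 \sqrt{n}$)
$W = -2863$
$d{\left(-93,51 \right)} + W = 2 \sqrt{-93} - 2863 = 2 i \sqrt{93} - 2863 = -2863 + 2 i \sqrt{93}$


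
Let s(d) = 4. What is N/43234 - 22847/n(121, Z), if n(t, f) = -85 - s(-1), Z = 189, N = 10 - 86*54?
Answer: 493677386/1923913 ≈ 256.60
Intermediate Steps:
N = -4634 (N = 10 - 4644 = -4634)
n(t, f) = -89 (n(t, f) = -85 - 1*4 = -85 - 4 = -89)
N/43234 - 22847/n(121, Z) = -4634/43234 - 22847/(-89) = -4634*1/43234 - 22847*(-1/89) = -2317/21617 + 22847/89 = 493677386/1923913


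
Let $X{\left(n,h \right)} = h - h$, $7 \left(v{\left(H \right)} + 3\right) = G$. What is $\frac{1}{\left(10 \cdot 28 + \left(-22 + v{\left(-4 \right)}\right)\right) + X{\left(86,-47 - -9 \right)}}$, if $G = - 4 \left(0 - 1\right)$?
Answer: $\frac{7}{1789} \approx 0.0039128$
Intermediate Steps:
$G = 4$ ($G = \left(-4\right) \left(-1\right) = 4$)
$v{\left(H \right)} = - \frac{17}{7}$ ($v{\left(H \right)} = -3 + \frac{1}{7} \cdot 4 = -3 + \frac{4}{7} = - \frac{17}{7}$)
$X{\left(n,h \right)} = 0$
$\frac{1}{\left(10 \cdot 28 + \left(-22 + v{\left(-4 \right)}\right)\right) + X{\left(86,-47 - -9 \right)}} = \frac{1}{\left(10 \cdot 28 - \frac{171}{7}\right) + 0} = \frac{1}{\left(280 - \frac{171}{7}\right) + 0} = \frac{1}{\frac{1789}{7} + 0} = \frac{1}{\frac{1789}{7}} = \frac{7}{1789}$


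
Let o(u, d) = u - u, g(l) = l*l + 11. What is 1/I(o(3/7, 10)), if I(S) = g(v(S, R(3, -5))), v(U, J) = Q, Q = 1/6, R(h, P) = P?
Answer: 36/397 ≈ 0.090680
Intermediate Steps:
Q = ⅙ (Q = 1*(⅙) = ⅙ ≈ 0.16667)
v(U, J) = ⅙
g(l) = 11 + l² (g(l) = l² + 11 = 11 + l²)
o(u, d) = 0
I(S) = 397/36 (I(S) = 11 + (⅙)² = 11 + 1/36 = 397/36)
1/I(o(3/7, 10)) = 1/(397/36) = 36/397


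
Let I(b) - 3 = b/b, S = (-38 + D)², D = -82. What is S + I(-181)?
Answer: 14404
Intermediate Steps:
S = 14400 (S = (-38 - 82)² = (-120)² = 14400)
I(b) = 4 (I(b) = 3 + b/b = 3 + 1 = 4)
S + I(-181) = 14400 + 4 = 14404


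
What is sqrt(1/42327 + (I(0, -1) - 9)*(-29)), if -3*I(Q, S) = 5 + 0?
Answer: sqrt(61577098559)/14109 ≈ 17.588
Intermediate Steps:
I(Q, S) = -5/3 (I(Q, S) = -(5 + 0)/3 = -1/3*5 = -5/3)
sqrt(1/42327 + (I(0, -1) - 9)*(-29)) = sqrt(1/42327 + (-5/3 - 9)*(-29)) = sqrt(1/42327 - 32/3*(-29)) = sqrt(1/42327 + 928/3) = sqrt(13093153/42327) = sqrt(61577098559)/14109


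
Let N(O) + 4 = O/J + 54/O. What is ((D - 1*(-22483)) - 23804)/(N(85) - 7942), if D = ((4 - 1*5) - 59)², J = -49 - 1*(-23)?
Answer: -5036590/17566481 ≈ -0.28672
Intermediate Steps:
J = -26 (J = -49 + 23 = -26)
N(O) = -4 + 54/O - O/26 (N(O) = -4 + (O/(-26) + 54/O) = -4 + (O*(-1/26) + 54/O) = -4 + (-O/26 + 54/O) = -4 + (54/O - O/26) = -4 + 54/O - O/26)
D = 3600 (D = ((4 - 5) - 59)² = (-1 - 59)² = (-60)² = 3600)
((D - 1*(-22483)) - 23804)/(N(85) - 7942) = ((3600 - 1*(-22483)) - 23804)/((-4 + 54/85 - 1/26*85) - 7942) = ((3600 + 22483) - 23804)/((-4 + 54*(1/85) - 85/26) - 7942) = (26083 - 23804)/((-4 + 54/85 - 85/26) - 7942) = 2279/(-14661/2210 - 7942) = 2279/(-17566481/2210) = 2279*(-2210/17566481) = -5036590/17566481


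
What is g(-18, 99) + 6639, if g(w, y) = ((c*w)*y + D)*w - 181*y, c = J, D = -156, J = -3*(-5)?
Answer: 472668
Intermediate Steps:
J = 15
c = 15
g(w, y) = -181*y + w*(-156 + 15*w*y) (g(w, y) = ((15*w)*y - 156)*w - 181*y = (15*w*y - 156)*w - 181*y = (-156 + 15*w*y)*w - 181*y = w*(-156 + 15*w*y) - 181*y = -181*y + w*(-156 + 15*w*y))
g(-18, 99) + 6639 = (-181*99 - 156*(-18) + 15*99*(-18)²) + 6639 = (-17919 + 2808 + 15*99*324) + 6639 = (-17919 + 2808 + 481140) + 6639 = 466029 + 6639 = 472668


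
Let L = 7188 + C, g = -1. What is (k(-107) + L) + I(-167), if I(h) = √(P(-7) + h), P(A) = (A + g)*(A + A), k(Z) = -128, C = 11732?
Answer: 18792 + I*√55 ≈ 18792.0 + 7.4162*I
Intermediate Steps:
P(A) = 2*A*(-1 + A) (P(A) = (A - 1)*(A + A) = (-1 + A)*(2*A) = 2*A*(-1 + A))
L = 18920 (L = 7188 + 11732 = 18920)
I(h) = √(112 + h) (I(h) = √(2*(-7)*(-1 - 7) + h) = √(2*(-7)*(-8) + h) = √(112 + h))
(k(-107) + L) + I(-167) = (-128 + 18920) + √(112 - 167) = 18792 + √(-55) = 18792 + I*√55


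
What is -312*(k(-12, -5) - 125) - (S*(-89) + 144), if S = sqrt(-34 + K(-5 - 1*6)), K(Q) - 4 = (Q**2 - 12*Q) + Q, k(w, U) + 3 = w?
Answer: 43536 + 178*sqrt(53) ≈ 44832.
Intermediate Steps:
k(w, U) = -3 + w
K(Q) = 4 + Q**2 - 11*Q (K(Q) = 4 + ((Q**2 - 12*Q) + Q) = 4 + (Q**2 - 11*Q) = 4 + Q**2 - 11*Q)
S = 2*sqrt(53) (S = sqrt(-34 + (4 + (-5 - 1*6)**2 - 11*(-5 - 1*6))) = sqrt(-34 + (4 + (-5 - 6)**2 - 11*(-5 - 6))) = sqrt(-34 + (4 + (-11)**2 - 11*(-11))) = sqrt(-34 + (4 + 121 + 121)) = sqrt(-34 + 246) = sqrt(212) = 2*sqrt(53) ≈ 14.560)
-312*(k(-12, -5) - 125) - (S*(-89) + 144) = -312*((-3 - 12) - 125) - ((2*sqrt(53))*(-89) + 144) = -312*(-15 - 125) - (-178*sqrt(53) + 144) = -312*(-140) - (144 - 178*sqrt(53)) = 43680 + (-144 + 178*sqrt(53)) = 43536 + 178*sqrt(53)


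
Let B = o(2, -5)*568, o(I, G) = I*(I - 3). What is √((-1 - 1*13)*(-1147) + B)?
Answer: 3*√1658 ≈ 122.16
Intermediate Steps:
o(I, G) = I*(-3 + I)
B = -1136 (B = (2*(-3 + 2))*568 = (2*(-1))*568 = -2*568 = -1136)
√((-1 - 1*13)*(-1147) + B) = √((-1 - 1*13)*(-1147) - 1136) = √((-1 - 13)*(-1147) - 1136) = √(-14*(-1147) - 1136) = √(16058 - 1136) = √14922 = 3*√1658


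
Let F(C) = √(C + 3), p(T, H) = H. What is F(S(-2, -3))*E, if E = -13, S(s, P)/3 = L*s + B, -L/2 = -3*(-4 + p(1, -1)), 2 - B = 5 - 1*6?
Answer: -104*√3 ≈ -180.13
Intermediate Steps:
B = 3 (B = 2 - (5 - 1*6) = 2 - (5 - 6) = 2 - 1*(-1) = 2 + 1 = 3)
L = -30 (L = -(-6)*(-4 - 1) = -(-6)*(-5) = -2*15 = -30)
S(s, P) = 9 - 90*s (S(s, P) = 3*(-30*s + 3) = 3*(3 - 30*s) = 9 - 90*s)
F(C) = √(3 + C)
F(S(-2, -3))*E = √(3 + (9 - 90*(-2)))*(-13) = √(3 + (9 + 180))*(-13) = √(3 + 189)*(-13) = √192*(-13) = (8*√3)*(-13) = -104*√3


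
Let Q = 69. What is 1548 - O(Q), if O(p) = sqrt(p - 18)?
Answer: 1548 - sqrt(51) ≈ 1540.9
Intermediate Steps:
O(p) = sqrt(-18 + p)
1548 - O(Q) = 1548 - sqrt(-18 + 69) = 1548 - sqrt(51)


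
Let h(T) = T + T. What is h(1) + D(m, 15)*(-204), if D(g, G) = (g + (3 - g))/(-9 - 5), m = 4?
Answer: 320/7 ≈ 45.714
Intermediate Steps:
D(g, G) = -3/14 (D(g, G) = 3/(-14) = 3*(-1/14) = -3/14)
h(T) = 2*T
h(1) + D(m, 15)*(-204) = 2*1 - 3/14*(-204) = 2 + 306/7 = 320/7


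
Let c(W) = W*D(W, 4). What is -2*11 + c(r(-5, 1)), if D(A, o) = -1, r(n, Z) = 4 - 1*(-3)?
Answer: -29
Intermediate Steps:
r(n, Z) = 7 (r(n, Z) = 4 + 3 = 7)
c(W) = -W (c(W) = W*(-1) = -W)
-2*11 + c(r(-5, 1)) = -2*11 - 1*7 = -22 - 7 = -29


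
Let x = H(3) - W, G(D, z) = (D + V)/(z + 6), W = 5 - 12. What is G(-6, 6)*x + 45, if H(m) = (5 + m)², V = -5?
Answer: -241/12 ≈ -20.083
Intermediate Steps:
W = -7
G(D, z) = (-5 + D)/(6 + z) (G(D, z) = (D - 5)/(z + 6) = (-5 + D)/(6 + z))
x = 71 (x = (5 + 3)² - 1*(-7) = 8² + 7 = 64 + 7 = 71)
G(-6, 6)*x + 45 = ((-5 - 6)/(6 + 6))*71 + 45 = (-11/12)*71 + 45 = ((1/12)*(-11))*71 + 45 = -11/12*71 + 45 = -781/12 + 45 = -241/12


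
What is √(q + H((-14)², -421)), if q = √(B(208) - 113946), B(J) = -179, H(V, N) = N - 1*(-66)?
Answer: √(-355 + 5*I*√4565) ≈ 8.2174 + 20.555*I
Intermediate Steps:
H(V, N) = 66 + N (H(V, N) = N + 66 = 66 + N)
q = 5*I*√4565 (q = √(-179 - 113946) = √(-114125) = 5*I*√4565 ≈ 337.82*I)
√(q + H((-14)², -421)) = √(5*I*√4565 + (66 - 421)) = √(5*I*√4565 - 355) = √(-355 + 5*I*√4565)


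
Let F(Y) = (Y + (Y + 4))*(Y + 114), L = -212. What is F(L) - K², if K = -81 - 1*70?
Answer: 18359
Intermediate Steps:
K = -151 (K = -81 - 70 = -151)
F(Y) = (4 + 2*Y)*(114 + Y) (F(Y) = (Y + (4 + Y))*(114 + Y) = (4 + 2*Y)*(114 + Y))
F(L) - K² = (456 + 2*(-212)² + 232*(-212)) - 1*(-151)² = (456 + 2*44944 - 49184) - 1*22801 = (456 + 89888 - 49184) - 22801 = 41160 - 22801 = 18359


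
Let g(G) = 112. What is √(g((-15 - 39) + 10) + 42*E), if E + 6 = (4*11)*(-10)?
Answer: 14*I*√95 ≈ 136.46*I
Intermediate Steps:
E = -446 (E = -6 + (4*11)*(-10) = -6 + 44*(-10) = -6 - 440 = -446)
√(g((-15 - 39) + 10) + 42*E) = √(112 + 42*(-446)) = √(112 - 18732) = √(-18620) = 14*I*√95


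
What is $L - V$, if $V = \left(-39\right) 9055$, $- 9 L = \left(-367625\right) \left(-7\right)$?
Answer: $\frac{604930}{9} \approx 67215.0$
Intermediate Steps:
$L = - \frac{2573375}{9}$ ($L = - \frac{\left(-367625\right) \left(-7\right)}{9} = \left(- \frac{1}{9}\right) 2573375 = - \frac{2573375}{9} \approx -2.8593 \cdot 10^{5}$)
$V = -353145$
$L - V = - \frac{2573375}{9} - -353145 = - \frac{2573375}{9} + 353145 = \frac{604930}{9}$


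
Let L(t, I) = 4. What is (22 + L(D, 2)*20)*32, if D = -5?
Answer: 3264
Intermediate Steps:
(22 + L(D, 2)*20)*32 = (22 + 4*20)*32 = (22 + 80)*32 = 102*32 = 3264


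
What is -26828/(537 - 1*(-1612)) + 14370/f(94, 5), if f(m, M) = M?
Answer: 6149398/2149 ≈ 2861.5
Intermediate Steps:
-26828/(537 - 1*(-1612)) + 14370/f(94, 5) = -26828/(537 - 1*(-1612)) + 14370/5 = -26828/(537 + 1612) + 14370*(⅕) = -26828/2149 + 2874 = 6149398/2149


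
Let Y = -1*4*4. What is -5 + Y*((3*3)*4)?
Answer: -581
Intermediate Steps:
Y = -16 (Y = -4*4 = -16)
-5 + Y*((3*3)*4) = -5 - 16*3*3*4 = -5 - 144*4 = -5 - 16*36 = -5 - 576 = -581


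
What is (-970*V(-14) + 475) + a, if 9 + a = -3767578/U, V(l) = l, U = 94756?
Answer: 663587599/47378 ≈ 14006.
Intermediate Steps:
a = -2310191/47378 (a = -9 - 3767578/94756 = -9 - 3767578*1/94756 = -9 - 1883789/47378 = -2310191/47378 ≈ -48.761)
(-970*V(-14) + 475) + a = (-970*(-14) + 475) - 2310191/47378 = (13580 + 475) - 2310191/47378 = 14055 - 2310191/47378 = 663587599/47378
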